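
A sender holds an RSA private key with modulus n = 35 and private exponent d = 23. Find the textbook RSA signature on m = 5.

10

Squares mod 35: m^1≡5, m^2≡25, m^4≡30, m^8≡25, m^16≡30
23 = 16 + 4 + 2 + 1, so m^23 ≡ 30·30·25·5 ≡ 10 (mod 35)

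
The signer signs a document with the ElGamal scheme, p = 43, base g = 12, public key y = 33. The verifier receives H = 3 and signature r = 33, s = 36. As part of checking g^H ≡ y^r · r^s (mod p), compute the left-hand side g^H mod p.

12^2 = 144 ≡ 15
3 = 2 + 1, so 12^3 ≡ 15·12 ≡ 8 (mod 43)

8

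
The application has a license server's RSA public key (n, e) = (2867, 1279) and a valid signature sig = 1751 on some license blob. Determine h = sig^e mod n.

sig^2 ≡ 1751^2 = 3066001 ≡ 1178
sig^4 ≡ 1178^2 = 1387684 ≡ 56
sig^8 ≡ 56^2 = 3136 ≡ 269
sig^16 ≡ 269^2 = 72361 ≡ 686
sig^32 ≡ 686^2 = 470596 ≡ 408
sig^64 ≡ 408^2 = 166464 ≡ 178
sig^128 ≡ 178^2 = 31684 ≡ 147
sig^256 ≡ 147^2 = 21609 ≡ 1540
sig^512 ≡ 1540^2 = 2371600 ≡ 591
sig^1024 ≡ 591^2 = 349281 ≡ 2374
1279 = 1024 + 128 + 64 + 32 + 16 + 8 + 4 + 2 + 1, so sig^1279 ≡ 2374·147·178·408·686·269·56·1178·1751 ≡ 1153 (mod 2867)

1153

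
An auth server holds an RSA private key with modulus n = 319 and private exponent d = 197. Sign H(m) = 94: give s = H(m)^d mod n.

239

(H(m))^2 ≡ 94^2 = 8836 ≡ 223
(H(m))^4 ≡ 223^2 = 49729 ≡ 284
(H(m))^8 ≡ 284^2 = 80656 ≡ 268
(H(m))^16 ≡ 268^2 = 71824 ≡ 49
(H(m))^32 ≡ 49^2 = 2401 ≡ 168
(H(m))^64 ≡ 168^2 = 28224 ≡ 152
(H(m))^128 ≡ 152^2 = 23104 ≡ 136
197 = 128 + 64 + 4 + 1, so (H(m))^197 ≡ 136·152·284·94 ≡ 239 (mod 319)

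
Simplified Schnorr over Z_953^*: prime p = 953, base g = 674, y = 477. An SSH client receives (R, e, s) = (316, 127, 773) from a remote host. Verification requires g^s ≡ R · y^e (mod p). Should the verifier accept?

g^s mod p:
674^2 = 454276 ≡ 648
674^4 ≡ 648^2 = 419904 ≡ 584
674^8 ≡ 584^2 = 341056 ≡ 835
674^16 ≡ 835^2 = 697225 ≡ 582
674^32 ≡ 582^2 = 338724 ≡ 409
674^64 ≡ 409^2 = 167281 ≡ 506
674^128 ≡ 506^2 = 256036 ≡ 632
674^256 ≡ 632^2 = 399424 ≡ 117
674^512 ≡ 117^2 = 13689 ≡ 347
773 = 512 + 256 + 4 + 1, so 674^773 ≡ 347·117·584·674 ≡ 223 (mod 953)
R · y^e mod p:
477^2 = 227529 ≡ 715
477^4 ≡ 715^2 = 511225 ≡ 417
477^8 ≡ 417^2 = 173889 ≡ 443
477^16 ≡ 443^2 = 196249 ≡ 884
477^32 ≡ 884^2 = 781456 ≡ 949
477^64 ≡ 949^2 = 900601 ≡ 16
127 = 64 + 32 + 16 + 8 + 4 + 2 + 1, so 477^127 ≡ 16·949·884·443·417·715·477 ≡ 512 (mod 953)
316·512 = 161792 ≡ 735 (mod 953)
223 ≠ 735; the check fails.

reject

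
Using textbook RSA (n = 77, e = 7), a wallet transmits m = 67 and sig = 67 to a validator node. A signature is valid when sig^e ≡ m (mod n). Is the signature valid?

sig^2 ≡ 67^2 = 4489 ≡ 23
sig^4 ≡ 23^2 = 529 ≡ 67
7 = 4 + 2 + 1, so sig^7 ≡ 67·23·67 ≡ 67 (mod 77)
sig^7 mod 77 = 67 matches m.

valid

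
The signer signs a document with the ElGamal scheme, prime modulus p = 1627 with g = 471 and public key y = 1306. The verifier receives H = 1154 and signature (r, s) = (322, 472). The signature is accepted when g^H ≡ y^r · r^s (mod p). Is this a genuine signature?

genuine

Left side g^H mod p:
471^2 = 221841 ≡ 569
471^4 ≡ 569^2 = 323761 ≡ 1615
471^8 ≡ 1615^2 = 2608225 ≡ 144
471^16 ≡ 144^2 = 20736 ≡ 1212
471^32 ≡ 1212^2 = 1468944 ≡ 1390
471^64 ≡ 1390^2 = 1932100 ≡ 851
471^128 ≡ 851^2 = 724201 ≡ 186
471^256 ≡ 186^2 = 34596 ≡ 429
471^512 ≡ 429^2 = 184041 ≡ 190
471^1024 ≡ 190^2 = 36100 ≡ 306
1154 = 1024 + 128 + 2, so 471^1154 ≡ 306·186·569 ≡ 1396 (mod 1627)
Right side y^r · r^s mod p:
1306^2 = 1705636 ≡ 540
1306^4 ≡ 540^2 = 291600 ≡ 367
1306^8 ≡ 367^2 = 134689 ≡ 1275
1306^16 ≡ 1275^2 = 1625625 ≡ 252
1306^32 ≡ 252^2 = 63504 ≡ 51
1306^64 ≡ 51^2 = 2601 ≡ 974
1306^128 ≡ 974^2 = 948676 ≡ 135
1306^256 ≡ 135^2 = 18225 ≡ 328
322 = 256 + 64 + 2, so 1306^322 ≡ 328·974·540 ≡ 816 (mod 1627)
322^2 = 103684 ≡ 1183
322^4 ≡ 1183^2 = 1399489 ≡ 269
322^8 ≡ 269^2 = 72361 ≡ 773
322^16 ≡ 773^2 = 597529 ≡ 420
322^32 ≡ 420^2 = 176400 ≡ 684
322^64 ≡ 684^2 = 467856 ≡ 907
322^128 ≡ 907^2 = 822649 ≡ 1014
322^256 ≡ 1014^2 = 1028196 ≡ 1559
472 = 256 + 128 + 64 + 16 + 8, so 322^472 ≡ 1559·1014·907·420·773 ≡ 233 (mod 1627)
816·233 = 190128 ≡ 1396 (mod 1627)
1396 ≡ 1396 (mod 1627), so the signature is genuine.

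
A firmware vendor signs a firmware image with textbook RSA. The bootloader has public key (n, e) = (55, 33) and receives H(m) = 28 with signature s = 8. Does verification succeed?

passes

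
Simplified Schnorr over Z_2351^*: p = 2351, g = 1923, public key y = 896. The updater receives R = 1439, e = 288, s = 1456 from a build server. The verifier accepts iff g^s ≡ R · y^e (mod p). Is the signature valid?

g^s mod p:
1923^2 = 3697929 ≡ 2157
1923^4 ≡ 2157^2 = 4652649 ≡ 20
1923^8 ≡ 20^2 = 400
1923^16 ≡ 400^2 = 160000 ≡ 132
1923^32 ≡ 132^2 = 17424 ≡ 967
1923^64 ≡ 967^2 = 935089 ≡ 1742
1923^128 ≡ 1742^2 = 3034564 ≡ 1774
1923^256 ≡ 1774^2 = 3147076 ≡ 1438
1923^512 ≡ 1438^2 = 2067844 ≡ 1315
1923^1024 ≡ 1315^2 = 1729225 ≡ 1240
1456 = 1024 + 256 + 128 + 32 + 16, so 1923^1456 ≡ 1240·1438·1774·967·132 ≡ 1535 (mod 2351)
R · y^e mod p:
896^2 = 802816 ≡ 1125
896^4 ≡ 1125^2 = 1265625 ≡ 787
896^8 ≡ 787^2 = 619369 ≡ 1056
896^16 ≡ 1056^2 = 1115136 ≡ 762
896^32 ≡ 762^2 = 580644 ≡ 2298
896^64 ≡ 2298^2 = 5280804 ≡ 458
896^128 ≡ 458^2 = 209764 ≡ 525
896^256 ≡ 525^2 = 275625 ≡ 558
288 = 256 + 32, so 896^288 ≡ 558·2298 ≡ 989 (mod 2351)
1439·989 = 1423171 ≡ 816 (mod 2351)
1535 ≠ 816; the check fails.

invalid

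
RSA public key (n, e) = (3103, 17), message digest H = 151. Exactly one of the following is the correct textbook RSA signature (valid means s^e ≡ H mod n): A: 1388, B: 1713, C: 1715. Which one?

C

Candidate A: Squares mod 3103: 1388^1≡1388, 1388^2≡2684, 1388^4≡1793, 1388^8≡141, 1388^16≡1263; 17 = 16 + 1, so 1388^17 ≡ 1263·1388 ≡ 2952 (mod 3103)
Candidate B: Squares mod 3103: 1713^1≡1713, 1713^2≡2034, 1713^4≡857, 1713^8≡2141, 1713^16≡750; 17 = 16 + 1, so 1713^17 ≡ 750·1713 ≡ 108 (mod 3103)
Candidate C: Squares mod 3103: 1715^1≡1715, 1715^2≡2684, 1715^4≡1793, 1715^8≡141, 1715^16≡1263; 17 = 16 + 1, so 1715^17 ≡ 1263·1715 ≡ 151 (mod 3103)
  → matches H = 151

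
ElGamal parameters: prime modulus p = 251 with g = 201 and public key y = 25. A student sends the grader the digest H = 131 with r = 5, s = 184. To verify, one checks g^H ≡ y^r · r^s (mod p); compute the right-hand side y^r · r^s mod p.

4

25^2 = 625 ≡ 123
25^4 ≡ 123^2 = 15129 ≡ 69
5 = 4 + 1, so 25^5 ≡ 69·25 ≡ 219 (mod 251)
5^2 = 25
5^4 ≡ 25^2 = 625 ≡ 123
5^8 ≡ 123^2 = 15129 ≡ 69
5^16 ≡ 69^2 = 4761 ≡ 243
5^32 ≡ 243^2 = 59049 ≡ 64
5^64 ≡ 64^2 = 4096 ≡ 80
5^128 ≡ 80^2 = 6400 ≡ 125
184 = 128 + 32 + 16 + 8, so 5^184 ≡ 125·64·243·69 ≡ 94 (mod 251)
y^r · r^s ≡ 219·94 = 20586 ≡ 4 (mod 251)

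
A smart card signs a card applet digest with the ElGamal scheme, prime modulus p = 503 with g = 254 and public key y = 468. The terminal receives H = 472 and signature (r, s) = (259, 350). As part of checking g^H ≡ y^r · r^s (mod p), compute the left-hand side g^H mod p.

254^472 mod 503 = 32

32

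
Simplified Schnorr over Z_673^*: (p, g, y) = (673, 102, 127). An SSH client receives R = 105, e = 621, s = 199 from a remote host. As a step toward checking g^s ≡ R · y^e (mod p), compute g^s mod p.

502

Squares mod 673: 102^1≡102, 102^2≡309, 102^4≡588, 102^8≡495, 102^16≡53, 102^32≡117, 102^64≡229, 102^128≡620
199 = 128 + 64 + 4 + 2 + 1, so 102^199 ≡ 620·229·588·309·102 ≡ 502 (mod 673)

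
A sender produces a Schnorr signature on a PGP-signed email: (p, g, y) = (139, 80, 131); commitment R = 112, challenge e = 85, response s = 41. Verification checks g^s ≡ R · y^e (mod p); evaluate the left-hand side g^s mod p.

57

80^2 = 6400 ≡ 6
80^4 ≡ 6^2 = 36
80^8 ≡ 36^2 = 1296 ≡ 45
80^16 ≡ 45^2 = 2025 ≡ 79
80^32 ≡ 79^2 = 6241 ≡ 125
41 = 32 + 8 + 1, so 80^41 ≡ 125·45·80 ≡ 57 (mod 139)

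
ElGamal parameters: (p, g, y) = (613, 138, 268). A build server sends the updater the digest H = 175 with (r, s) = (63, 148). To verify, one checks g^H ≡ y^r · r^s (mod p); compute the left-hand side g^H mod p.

567

138^2 = 19044 ≡ 41
138^4 ≡ 41^2 = 1681 ≡ 455
138^8 ≡ 455^2 = 207025 ≡ 444
138^16 ≡ 444^2 = 197136 ≡ 363
138^32 ≡ 363^2 = 131769 ≡ 587
138^64 ≡ 587^2 = 344569 ≡ 63
138^128 ≡ 63^2 = 3969 ≡ 291
175 = 128 + 32 + 8 + 4 + 2 + 1, so 138^175 ≡ 291·587·444·455·41·138 ≡ 567 (mod 613)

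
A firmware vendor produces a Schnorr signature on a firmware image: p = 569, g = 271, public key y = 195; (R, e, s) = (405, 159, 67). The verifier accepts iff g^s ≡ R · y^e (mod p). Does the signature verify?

does not verify

g^s mod p:
271^67 mod 569 = 24
R · y^e mod p:
195^159 mod 569 = 339
405·339 = 137295 ≡ 166 (mod 569)
24 ≠ 166; the check fails.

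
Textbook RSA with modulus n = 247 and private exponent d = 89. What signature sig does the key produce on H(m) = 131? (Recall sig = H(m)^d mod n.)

(H(m))^89 mod 247 = 66

66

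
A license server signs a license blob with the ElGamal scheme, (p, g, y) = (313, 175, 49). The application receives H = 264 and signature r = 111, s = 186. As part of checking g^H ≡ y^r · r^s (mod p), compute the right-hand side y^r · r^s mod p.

49^2 = 2401 ≡ 210
49^4 ≡ 210^2 = 44100 ≡ 280
49^8 ≡ 280^2 = 78400 ≡ 150
49^16 ≡ 150^2 = 22500 ≡ 277
49^32 ≡ 277^2 = 76729 ≡ 44
49^64 ≡ 44^2 = 1936 ≡ 58
111 = 64 + 32 + 8 + 4 + 2 + 1, so 49^111 ≡ 58·44·150·280·210·49 ≡ 35 (mod 313)
111^2 = 12321 ≡ 114
111^4 ≡ 114^2 = 12996 ≡ 163
111^8 ≡ 163^2 = 26569 ≡ 277
111^16 ≡ 277^2 = 76729 ≡ 44
111^32 ≡ 44^2 = 1936 ≡ 58
111^64 ≡ 58^2 = 3364 ≡ 234
111^128 ≡ 234^2 = 54756 ≡ 294
186 = 128 + 32 + 16 + 8 + 2, so 111^186 ≡ 294·58·44·277·114 ≡ 307 (mod 313)
y^r · r^s ≡ 35·307 = 10745 ≡ 103 (mod 313)

103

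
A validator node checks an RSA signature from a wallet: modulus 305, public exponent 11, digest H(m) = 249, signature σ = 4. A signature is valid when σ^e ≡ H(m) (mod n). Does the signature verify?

σ^2 ≡ 4^2 = 16
σ^4 ≡ 16^2 = 256
σ^8 ≡ 256^2 = 65536 ≡ 266
11 = 8 + 2 + 1, so σ^11 ≡ 266·16·4 ≡ 249 (mod 305)
σ^11 mod 305 = 249 matches H(m).

verifies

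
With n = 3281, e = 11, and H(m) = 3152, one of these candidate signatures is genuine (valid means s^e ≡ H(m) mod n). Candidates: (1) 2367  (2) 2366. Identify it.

2

Candidate 1: Squares mod 3281: 2367^1≡2367, 2367^2≡2022, 2367^4≡358, 2367^8≡205; 11 = 8 + 2 + 1, so 2367^11 ≡ 205·2022·2367 ≡ 1492 (mod 3281)
Candidate 2: Squares mod 3281: 2366^1≡2366, 2366^2≡570, 2366^4≡81, 2366^8≡3280; 11 = 8 + 2 + 1, so 2366^11 ≡ 3280·570·2366 ≡ 3152 (mod 3281)
  → matches H(m) = 3152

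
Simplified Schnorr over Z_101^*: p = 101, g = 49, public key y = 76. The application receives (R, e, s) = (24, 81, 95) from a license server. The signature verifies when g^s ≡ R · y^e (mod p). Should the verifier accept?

g^s mod p:
49^2 = 2401 ≡ 78
49^4 ≡ 78^2 = 6084 ≡ 24
49^8 ≡ 24^2 = 576 ≡ 71
49^16 ≡ 71^2 = 5041 ≡ 92
49^32 ≡ 92^2 = 8464 ≡ 81
49^64 ≡ 81^2 = 6561 ≡ 97
95 = 64 + 16 + 8 + 4 + 2 + 1, so 49^95 ≡ 97·92·71·24·78·49 ≡ 14 (mod 101)
R · y^e mod p:
76^2 = 5776 ≡ 19
76^4 ≡ 19^2 = 361 ≡ 58
76^8 ≡ 58^2 = 3364 ≡ 31
76^16 ≡ 31^2 = 961 ≡ 52
76^32 ≡ 52^2 = 2704 ≡ 78
76^64 ≡ 78^2 = 6084 ≡ 24
81 = 64 + 16 + 1, so 76^81 ≡ 24·52·76 ≡ 9 (mod 101)
24·9 = 216 ≡ 14 (mod 101)
14 ≡ 14 (mod 101); signature holds.

accept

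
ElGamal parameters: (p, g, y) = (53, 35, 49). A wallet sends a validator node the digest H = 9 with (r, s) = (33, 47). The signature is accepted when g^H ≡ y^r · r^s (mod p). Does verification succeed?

Left side g^H mod p:
35^2 = 1225 ≡ 6
35^4 ≡ 6^2 = 36
35^8 ≡ 36^2 = 1296 ≡ 24
9 = 8 + 1, so 35^9 ≡ 24·35 ≡ 45 (mod 53)
Right side y^r · r^s mod p:
49^2 = 2401 ≡ 16
49^4 ≡ 16^2 = 256 ≡ 44
49^8 ≡ 44^2 = 1936 ≡ 28
49^16 ≡ 28^2 = 784 ≡ 42
49^32 ≡ 42^2 = 1764 ≡ 15
33 = 32 + 1, so 49^33 ≡ 15·49 ≡ 46 (mod 53)
33^2 = 1089 ≡ 29
33^4 ≡ 29^2 = 841 ≡ 46
33^8 ≡ 46^2 = 2116 ≡ 49
33^16 ≡ 49^2 = 2401 ≡ 16
33^32 ≡ 16^2 = 256 ≡ 44
47 = 32 + 8 + 4 + 2 + 1, so 33^47 ≡ 44·49·46·29·33 ≡ 39 (mod 53)
46·39 = 1794 ≡ 45 (mod 53)
45 ≡ 45 (mod 53), so the signature is genuine.

passes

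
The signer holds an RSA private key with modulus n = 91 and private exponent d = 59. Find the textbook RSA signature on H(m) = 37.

32

Squares mod 91: (H(m))^1≡37, (H(m))^2≡4, (H(m))^4≡16, (H(m))^8≡74, (H(m))^16≡16, (H(m))^32≡74
59 = 32 + 16 + 8 + 2 + 1, so (H(m))^59 ≡ 74·16·74·4·37 ≡ 32 (mod 91)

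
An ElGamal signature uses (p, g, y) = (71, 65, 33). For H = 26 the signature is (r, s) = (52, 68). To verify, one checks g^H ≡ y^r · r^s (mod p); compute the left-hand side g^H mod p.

50

65^2 = 4225 ≡ 36
65^4 ≡ 36^2 = 1296 ≡ 18
65^8 ≡ 18^2 = 324 ≡ 40
65^16 ≡ 40^2 = 1600 ≡ 38
26 = 16 + 8 + 2, so 65^26 ≡ 38·40·36 ≡ 50 (mod 71)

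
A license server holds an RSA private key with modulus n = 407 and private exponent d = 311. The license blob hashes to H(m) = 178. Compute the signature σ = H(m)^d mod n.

398

(H(m))^2 ≡ 178^2 = 31684 ≡ 345
(H(m))^4 ≡ 345^2 = 119025 ≡ 181
(H(m))^8 ≡ 181^2 = 32761 ≡ 201
(H(m))^16 ≡ 201^2 = 40401 ≡ 108
(H(m))^32 ≡ 108^2 = 11664 ≡ 268
(H(m))^64 ≡ 268^2 = 71824 ≡ 192
(H(m))^128 ≡ 192^2 = 36864 ≡ 234
(H(m))^256 ≡ 234^2 = 54756 ≡ 218
311 = 256 + 32 + 16 + 4 + 2 + 1, so (H(m))^311 ≡ 218·268·108·181·345·178 ≡ 398 (mod 407)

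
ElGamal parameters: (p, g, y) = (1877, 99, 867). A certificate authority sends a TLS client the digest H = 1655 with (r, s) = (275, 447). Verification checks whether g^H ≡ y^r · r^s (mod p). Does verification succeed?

fails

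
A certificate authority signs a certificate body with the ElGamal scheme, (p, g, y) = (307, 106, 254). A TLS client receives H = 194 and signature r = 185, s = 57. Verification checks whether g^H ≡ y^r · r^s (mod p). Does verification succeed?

Left side g^H mod p:
Squares mod 307: 106^1≡106, 106^2≡184, 106^4≡86, 106^8≡28, 106^16≡170, 106^32≡42, 106^64≡229, 106^128≡251
194 = 128 + 64 + 2, so 106^194 ≡ 251·229·184 ≡ 293 (mod 307)
Right side y^r · r^s mod p:
Squares mod 307: 254^1≡254, 254^2≡46, 254^4≡274, 254^8≡168, 254^16≡287, 254^32≡93, 254^64≡53, 254^128≡46
185 = 128 + 32 + 16 + 8 + 1, so 254^185 ≡ 46·93·287·168·254 ≡ 214 (mod 307)
Squares mod 307: 185^1≡185, 185^2≡148, 185^4≡107, 185^8≡90, 185^16≡118, 185^32≡109
57 = 32 + 16 + 8 + 1, so 185^57 ≡ 109·118·90·185 ≡ 152 (mod 307)
214·152 = 32528 ≡ 293 (mod 307)
293 ≡ 293 (mod 307), so the signature is genuine.

passes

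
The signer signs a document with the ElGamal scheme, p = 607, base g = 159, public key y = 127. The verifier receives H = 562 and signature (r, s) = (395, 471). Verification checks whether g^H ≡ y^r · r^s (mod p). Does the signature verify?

Left side g^H mod p:
159^562 mod 607 = 311
Right side y^r · r^s mod p:
127^395 mod 607 = 277
395^471 mod 607 = 37
277·37 = 10249 ≡ 537 (mod 607)
311 ≠ 537, so verification fails.

does not verify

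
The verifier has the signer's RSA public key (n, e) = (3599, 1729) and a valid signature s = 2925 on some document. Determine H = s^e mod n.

935

s^1729 mod 3599 = 935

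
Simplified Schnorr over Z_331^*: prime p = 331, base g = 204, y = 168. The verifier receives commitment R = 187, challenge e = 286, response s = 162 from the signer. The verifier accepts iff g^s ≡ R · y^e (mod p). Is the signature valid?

invalid

g^s mod p:
204^162 mod 331 = 126
R · y^e mod p:
168^286 mod 331 = 31
187·31 = 5797 ≡ 170 (mod 331)
126 ≠ 170; the check fails.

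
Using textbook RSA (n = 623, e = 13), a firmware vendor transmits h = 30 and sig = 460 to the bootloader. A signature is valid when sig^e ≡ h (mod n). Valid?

no

sig^2 ≡ 460^2 = 211600 ≡ 403
sig^4 ≡ 403^2 = 162409 ≡ 429
sig^8 ≡ 429^2 = 184041 ≡ 256
13 = 8 + 4 + 1, so sig^13 ≡ 256·429·460 ≡ 593 (mod 623)
sig^13 mod 623 = 593, but h = 30.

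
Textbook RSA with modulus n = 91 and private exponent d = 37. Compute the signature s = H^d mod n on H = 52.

52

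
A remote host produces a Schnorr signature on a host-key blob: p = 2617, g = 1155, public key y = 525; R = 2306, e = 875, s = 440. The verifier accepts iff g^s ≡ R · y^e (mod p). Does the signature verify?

g^s mod p:
Squares mod 2617: 1155^1≡1155, 1155^2≡1972, 1155^4≡2539, 1155^8≡850, 1155^16≡208, 1155^32≡1392, 1155^64≡1084, 1155^128≡23, 1155^256≡529
440 = 256 + 128 + 32 + 16 + 8, so 1155^440 ≡ 529·23·1392·208·850 ≡ 1865 (mod 2617)
R · y^e mod p:
Squares mod 2617: 525^1≡525, 525^2≡840, 525^4≡1627, 525^8≡1342, 525^16≡468, 525^32≡1813, 525^64≡17, 525^128≡289, 525^256≡2394, 525^512≡6
875 = 512 + 256 + 64 + 32 + 8 + 2 + 1, so 525^875 ≡ 6·2394·17·1813·1342·840·525 ≡ 1134 (mod 2617)
2306·1134 = 2615004 ≡ 621 (mod 2617)
1865 ≠ 621; the check fails.

does not verify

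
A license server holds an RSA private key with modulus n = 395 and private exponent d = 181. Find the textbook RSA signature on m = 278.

343

Squares mod 395: m^1≡278, m^2≡259, m^4≡326, m^8≡21, m^16≡46, m^32≡141, m^64≡131, m^128≡176
181 = 128 + 32 + 16 + 4 + 1, so m^181 ≡ 176·141·46·326·278 ≡ 343 (mod 395)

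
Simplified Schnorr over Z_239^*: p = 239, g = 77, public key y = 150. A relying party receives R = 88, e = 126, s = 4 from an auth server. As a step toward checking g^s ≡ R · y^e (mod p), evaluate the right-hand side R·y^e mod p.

150^2 = 22500 ≡ 34
150^4 ≡ 34^2 = 1156 ≡ 200
150^8 ≡ 200^2 = 40000 ≡ 87
150^16 ≡ 87^2 = 7569 ≡ 160
150^32 ≡ 160^2 = 25600 ≡ 27
150^64 ≡ 27^2 = 729 ≡ 12
126 = 64 + 32 + 16 + 8 + 4 + 2, so 150^126 ≡ 12·27·160·87·200·34 ≡ 187 (mod 239)
R · y^e ≡ 88·187 = 16456 ≡ 204 (mod 239)

204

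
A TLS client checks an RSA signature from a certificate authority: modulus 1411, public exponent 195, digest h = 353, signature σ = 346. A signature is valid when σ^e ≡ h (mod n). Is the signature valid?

σ^195 mod 1411 = 403
σ^195 mod 1411 = 403, but h = 353.

invalid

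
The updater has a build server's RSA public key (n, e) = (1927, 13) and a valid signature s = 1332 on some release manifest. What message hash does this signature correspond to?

487

Squares mod 1927: s^1≡1332, s^2≡1384, s^4≡18, s^8≡324
13 = 8 + 4 + 1, so s^13 ≡ 324·18·1332 ≡ 487 (mod 1927)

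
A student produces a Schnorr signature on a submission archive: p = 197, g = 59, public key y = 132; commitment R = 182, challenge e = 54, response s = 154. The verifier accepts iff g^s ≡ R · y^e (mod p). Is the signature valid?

g^s mod p:
Squares mod 197: 59^1≡59, 59^2≡132, 59^4≡88, 59^8≡61, 59^16≡175, 59^32≡90, 59^64≡23, 59^128≡135
154 = 128 + 16 + 8 + 2, so 59^154 ≡ 135·175·61·132 ≡ 178 (mod 197)
R · y^e mod p:
Squares mod 197: 132^1≡132, 132^2≡88, 132^4≡61, 132^8≡175, 132^16≡90, 132^32≡23
54 = 32 + 16 + 4 + 2, so 132^54 ≡ 23·90·61·88 ≡ 172 (mod 197)
182·172 = 31304 ≡ 178 (mod 197)
178 ≡ 178 (mod 197); signature holds.

valid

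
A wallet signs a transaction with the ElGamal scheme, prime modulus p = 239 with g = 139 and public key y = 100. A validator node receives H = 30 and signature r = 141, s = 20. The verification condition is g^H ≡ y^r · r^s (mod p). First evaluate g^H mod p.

201

139^2 = 19321 ≡ 201
139^4 ≡ 201^2 = 40401 ≡ 10
139^8 ≡ 10^2 = 100
139^16 ≡ 100^2 = 10000 ≡ 201
30 = 16 + 8 + 4 + 2, so 139^30 ≡ 201·100·10·201 ≡ 201 (mod 239)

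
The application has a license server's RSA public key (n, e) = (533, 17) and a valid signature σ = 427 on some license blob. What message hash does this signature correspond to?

293

Squares mod 533: σ^1≡427, σ^2≡43, σ^4≡250, σ^8≡139, σ^16≡133
17 = 16 + 1, so σ^17 ≡ 133·427 ≡ 293 (mod 533)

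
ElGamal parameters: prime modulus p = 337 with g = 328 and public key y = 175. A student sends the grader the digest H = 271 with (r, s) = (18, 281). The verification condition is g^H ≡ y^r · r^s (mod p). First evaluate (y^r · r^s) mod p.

175^2 = 30625 ≡ 295
175^4 ≡ 295^2 = 87025 ≡ 79
175^8 ≡ 79^2 = 6241 ≡ 175
175^16 ≡ 175^2 = 30625 ≡ 295
18 = 16 + 2, so 175^18 ≡ 295·295 ≡ 79 (mod 337)
18^2 = 324
18^4 ≡ 324^2 = 104976 ≡ 169
18^8 ≡ 169^2 = 28561 ≡ 253
18^16 ≡ 253^2 = 64009 ≡ 316
18^32 ≡ 316^2 = 99856 ≡ 104
18^64 ≡ 104^2 = 10816 ≡ 32
18^128 ≡ 32^2 = 1024 ≡ 13
18^256 ≡ 13^2 = 169
281 = 256 + 16 + 8 + 1, so 18^281 ≡ 169·316·253·18 ≡ 37 (mod 337)
y^r · r^s ≡ 79·37 = 2923 ≡ 227 (mod 337)

227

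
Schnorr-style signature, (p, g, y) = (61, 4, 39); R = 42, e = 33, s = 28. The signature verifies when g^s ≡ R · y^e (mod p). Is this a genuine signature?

forged

g^s mod p:
4^2 = 16
4^4 ≡ 16^2 = 256 ≡ 12
4^8 ≡ 12^2 = 144 ≡ 22
4^16 ≡ 22^2 = 484 ≡ 57
28 = 16 + 8 + 4, so 4^28 ≡ 57·22·12 ≡ 42 (mod 61)
R · y^e mod p:
39^2 = 1521 ≡ 57
39^4 ≡ 57^2 = 3249 ≡ 16
39^8 ≡ 16^2 = 256 ≡ 12
39^16 ≡ 12^2 = 144 ≡ 22
39^32 ≡ 22^2 = 484 ≡ 57
33 = 32 + 1, so 39^33 ≡ 57·39 ≡ 27 (mod 61)
42·27 = 1134 ≡ 36 (mod 61)
42 ≠ 36; the check fails.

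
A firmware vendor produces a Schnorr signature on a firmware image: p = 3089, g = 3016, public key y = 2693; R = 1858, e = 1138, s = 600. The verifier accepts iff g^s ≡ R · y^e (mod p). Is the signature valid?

invalid

g^s mod p:
3016^2 = 9096256 ≡ 2240
3016^4 ≡ 2240^2 = 5017600 ≡ 1064
3016^8 ≡ 1064^2 = 1132096 ≡ 1522
3016^16 ≡ 1522^2 = 2316484 ≡ 2823
3016^32 ≡ 2823^2 = 7969329 ≡ 2798
3016^64 ≡ 2798^2 = 7828804 ≡ 1278
3016^128 ≡ 1278^2 = 1633284 ≡ 2292
3016^256 ≡ 2292^2 = 5253264 ≡ 1964
3016^512 ≡ 1964^2 = 3857296 ≡ 2224
600 = 512 + 64 + 16 + 8, so 3016^600 ≡ 2224·1278·2823·1522 ≡ 1569 (mod 3089)
R · y^e mod p:
2693^2 = 7252249 ≡ 2366
2693^4 ≡ 2366^2 = 5597956 ≡ 688
2693^8 ≡ 688^2 = 473344 ≡ 727
2693^16 ≡ 727^2 = 528529 ≡ 310
2693^32 ≡ 310^2 = 96100 ≡ 341
2693^64 ≡ 341^2 = 116281 ≡ 1988
2693^128 ≡ 1988^2 = 3952144 ≡ 1313
2693^256 ≡ 1313^2 = 1723969 ≡ 307
2693^512 ≡ 307^2 = 94249 ≡ 1579
2693^1024 ≡ 1579^2 = 2493241 ≡ 418
1138 = 1024 + 64 + 32 + 16 + 2, so 2693^1138 ≡ 418·1988·341·310·2366 ≡ 2889 (mod 3089)
1858·2889 = 5367762 ≡ 2169 (mod 3089)
1569 ≠ 2169; the check fails.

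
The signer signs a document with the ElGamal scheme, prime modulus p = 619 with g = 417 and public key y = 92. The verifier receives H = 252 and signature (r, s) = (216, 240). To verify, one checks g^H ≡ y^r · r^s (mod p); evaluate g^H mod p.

35

417^2 = 173889 ≡ 569
417^4 ≡ 569^2 = 323761 ≡ 24
417^8 ≡ 24^2 = 576
417^16 ≡ 576^2 = 331776 ≡ 611
417^32 ≡ 611^2 = 373321 ≡ 64
417^64 ≡ 64^2 = 4096 ≡ 382
417^128 ≡ 382^2 = 145924 ≡ 459
252 = 128 + 64 + 32 + 16 + 8 + 4, so 417^252 ≡ 459·382·64·611·576·24 ≡ 35 (mod 619)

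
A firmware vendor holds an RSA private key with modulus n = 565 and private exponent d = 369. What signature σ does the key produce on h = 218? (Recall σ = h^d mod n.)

h^369 mod 565 = 228

228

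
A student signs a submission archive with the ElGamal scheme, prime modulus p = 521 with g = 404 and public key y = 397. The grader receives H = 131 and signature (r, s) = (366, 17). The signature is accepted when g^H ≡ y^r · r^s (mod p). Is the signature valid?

valid

Left side g^H mod p:
Squares mod 521: 404^1≡404, 404^2≡143, 404^4≡130, 404^8≡228, 404^16≡405, 404^32≡431, 404^64≡285, 404^128≡470
131 = 128 + 2 + 1, so 404^131 ≡ 470·143·404 ≡ 404 (mod 521)
Right side y^r · r^s mod p:
Squares mod 521: 397^1≡397, 397^2≡267, 397^4≡433, 397^8≡450, 397^16≡352, 397^32≡427, 397^64≡500, 397^128≡441, 397^256≡148
366 = 256 + 64 + 32 + 8 + 4 + 2, so 397^366 ≡ 148·500·427·450·433·267 ≡ 228 (mod 521)
Squares mod 521: 366^1≡366, 366^2≡59, 366^4≡355, 366^8≡464, 366^16≡123
17 = 16 + 1, so 366^17 ≡ 123·366 ≡ 212 (mod 521)
228·212 = 48336 ≡ 404 (mod 521)
404 ≡ 404 (mod 521), so the signature is genuine.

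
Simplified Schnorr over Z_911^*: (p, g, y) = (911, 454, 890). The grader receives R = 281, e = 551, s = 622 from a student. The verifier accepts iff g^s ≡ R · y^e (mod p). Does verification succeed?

g^s mod p:
454^2 = 206116 ≡ 230
454^4 ≡ 230^2 = 52900 ≡ 62
454^8 ≡ 62^2 = 3844 ≡ 200
454^16 ≡ 200^2 = 40000 ≡ 827
454^32 ≡ 827^2 = 683929 ≡ 679
454^64 ≡ 679^2 = 461041 ≡ 75
454^128 ≡ 75^2 = 5625 ≡ 159
454^256 ≡ 159^2 = 25281 ≡ 684
454^512 ≡ 684^2 = 467856 ≡ 513
622 = 512 + 64 + 32 + 8 + 4 + 2, so 454^622 ≡ 513·75·679·200·62·230 ≡ 89 (mod 911)
R · y^e mod p:
890^2 = 792100 ≡ 441
890^4 ≡ 441^2 = 194481 ≡ 438
890^8 ≡ 438^2 = 191844 ≡ 534
890^16 ≡ 534^2 = 285156 ≡ 13
890^32 ≡ 13^2 = 169
890^64 ≡ 169^2 = 28561 ≡ 320
890^128 ≡ 320^2 = 102400 ≡ 368
890^256 ≡ 368^2 = 135424 ≡ 596
890^512 ≡ 596^2 = 355216 ≡ 837
551 = 512 + 32 + 4 + 2 + 1, so 890^551 ≡ 837·169·438·441·890 ≡ 331 (mod 911)
281·331 = 93011 ≡ 89 (mod 911)
89 ≡ 89 (mod 911); signature holds.

passes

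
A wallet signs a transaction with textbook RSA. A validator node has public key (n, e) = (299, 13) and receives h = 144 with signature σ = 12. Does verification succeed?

fails

Squares mod 299: σ^1≡12, σ^2≡144, σ^4≡105, σ^8≡261
13 = 8 + 4 + 1, so σ^13 ≡ 261·105·12 ≡ 259 (mod 299)
σ^13 mod 299 = 259, but h = 144.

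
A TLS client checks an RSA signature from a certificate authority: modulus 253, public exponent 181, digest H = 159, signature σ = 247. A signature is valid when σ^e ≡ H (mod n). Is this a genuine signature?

σ^2 ≡ 247^2 = 61009 ≡ 36
σ^4 ≡ 36^2 = 1296 ≡ 31
σ^8 ≡ 31^2 = 961 ≡ 202
σ^16 ≡ 202^2 = 40804 ≡ 71
σ^32 ≡ 71^2 = 5041 ≡ 234
σ^64 ≡ 234^2 = 54756 ≡ 108
σ^128 ≡ 108^2 = 11664 ≡ 26
181 = 128 + 32 + 16 + 4 + 1, so σ^181 ≡ 26·234·71·31·247 ≡ 159 (mod 253)
σ^181 mod 253 = 159 matches H.

genuine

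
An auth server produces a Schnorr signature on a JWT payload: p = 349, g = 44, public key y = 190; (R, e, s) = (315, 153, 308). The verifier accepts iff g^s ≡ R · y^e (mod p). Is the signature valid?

g^s mod p:
44^2 = 1936 ≡ 191
44^4 ≡ 191^2 = 36481 ≡ 185
44^8 ≡ 185^2 = 34225 ≡ 23
44^16 ≡ 23^2 = 529 ≡ 180
44^32 ≡ 180^2 = 32400 ≡ 292
44^64 ≡ 292^2 = 85264 ≡ 108
44^128 ≡ 108^2 = 11664 ≡ 147
44^256 ≡ 147^2 = 21609 ≡ 320
308 = 256 + 32 + 16 + 4, so 44^308 ≡ 320·292·180·185 ≡ 271 (mod 349)
R · y^e mod p:
190^2 = 36100 ≡ 153
190^4 ≡ 153^2 = 23409 ≡ 26
190^8 ≡ 26^2 = 676 ≡ 327
190^16 ≡ 327^2 = 106929 ≡ 135
190^32 ≡ 135^2 = 18225 ≡ 77
190^64 ≡ 77^2 = 5929 ≡ 345
190^128 ≡ 345^2 = 119025 ≡ 16
153 = 128 + 16 + 8 + 1, so 190^153 ≡ 16·135·327·190 ≡ 179 (mod 349)
315·179 = 56385 ≡ 196 (mod 349)
271 ≠ 196; the check fails.

invalid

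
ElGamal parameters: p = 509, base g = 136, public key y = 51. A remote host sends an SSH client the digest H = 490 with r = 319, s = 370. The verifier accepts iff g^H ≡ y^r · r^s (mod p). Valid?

Left side g^H mod p:
136^2 = 18496 ≡ 172
136^4 ≡ 172^2 = 29584 ≡ 62
136^8 ≡ 62^2 = 3844 ≡ 281
136^16 ≡ 281^2 = 78961 ≡ 66
136^32 ≡ 66^2 = 4356 ≡ 284
136^64 ≡ 284^2 = 80656 ≡ 234
136^128 ≡ 234^2 = 54756 ≡ 293
136^256 ≡ 293^2 = 85849 ≡ 337
490 = 256 + 128 + 64 + 32 + 8 + 2, so 136^490 ≡ 337·293·234·284·281·172 ≡ 314 (mod 509)
Right side y^r · r^s mod p:
51^2 = 2601 ≡ 56
51^4 ≡ 56^2 = 3136 ≡ 82
51^8 ≡ 82^2 = 6724 ≡ 107
51^16 ≡ 107^2 = 11449 ≡ 251
51^32 ≡ 251^2 = 63001 ≡ 394
51^64 ≡ 394^2 = 155236 ≡ 500
51^128 ≡ 500^2 = 250000 ≡ 81
51^256 ≡ 81^2 = 6561 ≡ 453
319 = 256 + 32 + 16 + 8 + 4 + 2 + 1, so 51^319 ≡ 453·394·251·107·82·56·51 ≡ 459 (mod 509)
319^2 = 101761 ≡ 470
319^4 ≡ 470^2 = 220900 ≡ 503
319^8 ≡ 503^2 = 253009 ≡ 36
319^16 ≡ 36^2 = 1296 ≡ 278
319^32 ≡ 278^2 = 77284 ≡ 425
319^64 ≡ 425^2 = 180625 ≡ 439
319^128 ≡ 439^2 = 192721 ≡ 319
319^256 ≡ 319^2 = 101761 ≡ 470
370 = 256 + 64 + 32 + 16 + 2, so 319^370 ≡ 470·439·425·278·470 ≡ 81 (mod 509)
459·81 = 37179 ≡ 22 (mod 509)
314 ≠ 22, so verification fails.

no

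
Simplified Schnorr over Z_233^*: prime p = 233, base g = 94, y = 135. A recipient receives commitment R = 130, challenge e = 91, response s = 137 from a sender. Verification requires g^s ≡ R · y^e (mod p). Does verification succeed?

passes

g^s mod p:
94^2 = 8836 ≡ 215
94^4 ≡ 215^2 = 46225 ≡ 91
94^8 ≡ 91^2 = 8281 ≡ 126
94^16 ≡ 126^2 = 15876 ≡ 32
94^32 ≡ 32^2 = 1024 ≡ 92
94^64 ≡ 92^2 = 8464 ≡ 76
94^128 ≡ 76^2 = 5776 ≡ 184
137 = 128 + 8 + 1, so 94^137 ≡ 184·126·94 ≡ 47 (mod 233)
R · y^e mod p:
135^2 = 18225 ≡ 51
135^4 ≡ 51^2 = 2601 ≡ 38
135^8 ≡ 38^2 = 1444 ≡ 46
135^16 ≡ 46^2 = 2116 ≡ 19
135^32 ≡ 19^2 = 361 ≡ 128
135^64 ≡ 128^2 = 16384 ≡ 74
91 = 64 + 16 + 8 + 2 + 1, so 135^91 ≡ 74·19·46·51·135 ≡ 38 (mod 233)
130·38 = 4940 ≡ 47 (mod 233)
47 ≡ 47 (mod 233); signature holds.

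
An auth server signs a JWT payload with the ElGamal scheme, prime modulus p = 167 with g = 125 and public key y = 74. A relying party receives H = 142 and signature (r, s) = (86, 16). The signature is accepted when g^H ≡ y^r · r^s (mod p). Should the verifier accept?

Left side g^H mod p:
125^2 = 15625 ≡ 94
125^4 ≡ 94^2 = 8836 ≡ 152
125^8 ≡ 152^2 = 23104 ≡ 58
125^16 ≡ 58^2 = 3364 ≡ 24
125^32 ≡ 24^2 = 576 ≡ 75
125^64 ≡ 75^2 = 5625 ≡ 114
125^128 ≡ 114^2 = 12996 ≡ 137
142 = 128 + 8 + 4 + 2, so 125^142 ≡ 137·58·152·94 ≡ 3 (mod 167)
Right side y^r · r^s mod p:
74^2 = 5476 ≡ 132
74^4 ≡ 132^2 = 17424 ≡ 56
74^8 ≡ 56^2 = 3136 ≡ 130
74^16 ≡ 130^2 = 16900 ≡ 33
74^32 ≡ 33^2 = 1089 ≡ 87
74^64 ≡ 87^2 = 7569 ≡ 54
86 = 64 + 16 + 4 + 2, so 74^86 ≡ 54·33·56·132 ≡ 85 (mod 167)
86^2 = 7396 ≡ 48
86^4 ≡ 48^2 = 2304 ≡ 133
86^8 ≡ 133^2 = 17689 ≡ 154
86^16 ≡ 154^2 = 23716 ≡ 2
85·2 = 170 ≡ 3 (mod 167)
3 ≡ 3 (mod 167), so the signature is genuine.

accept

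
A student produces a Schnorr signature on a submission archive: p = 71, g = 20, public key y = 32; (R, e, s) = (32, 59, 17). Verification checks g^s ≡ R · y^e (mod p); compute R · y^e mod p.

48

Squares mod 71: 32^1≡32, 32^2≡30, 32^4≡48, 32^8≡32, 32^16≡30, 32^32≡48
59 = 32 + 16 + 8 + 2 + 1, so 32^59 ≡ 48·30·32·30·32 ≡ 37 (mod 71)
R · y^e ≡ 32·37 = 1184 ≡ 48 (mod 71)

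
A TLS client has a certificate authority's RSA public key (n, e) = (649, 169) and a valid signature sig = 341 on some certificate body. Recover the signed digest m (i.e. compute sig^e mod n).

462

Squares mod 649: sig^1≡341, sig^2≡110, sig^4≡418, sig^8≡143, sig^16≡330, sig^32≡517, sig^64≡550, sig^128≡66
169 = 128 + 32 + 8 + 1, so sig^169 ≡ 66·517·143·341 ≡ 462 (mod 649)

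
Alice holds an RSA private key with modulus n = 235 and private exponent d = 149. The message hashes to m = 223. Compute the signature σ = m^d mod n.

233

m^2 ≡ 223^2 = 49729 ≡ 144
m^4 ≡ 144^2 = 20736 ≡ 56
m^8 ≡ 56^2 = 3136 ≡ 81
m^16 ≡ 81^2 = 6561 ≡ 216
m^32 ≡ 216^2 = 46656 ≡ 126
m^64 ≡ 126^2 = 15876 ≡ 131
m^128 ≡ 131^2 = 17161 ≡ 6
149 = 128 + 16 + 4 + 1, so m^149 ≡ 6·216·56·223 ≡ 233 (mod 235)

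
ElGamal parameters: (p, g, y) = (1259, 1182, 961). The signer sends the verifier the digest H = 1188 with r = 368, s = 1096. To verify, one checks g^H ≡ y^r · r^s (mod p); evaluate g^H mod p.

1093

Squares mod 1259: 1182^1≡1182, 1182^2≡893, 1182^4≡502, 1182^8≡204, 1182^16≡69, 1182^32≡984, 1182^64≡85, 1182^128≡930, 1182^256≡1226, 1182^512≡1089, 1182^1024≡1202
1188 = 1024 + 128 + 32 + 4, so 1182^1188 ≡ 1202·930·984·502 ≡ 1093 (mod 1259)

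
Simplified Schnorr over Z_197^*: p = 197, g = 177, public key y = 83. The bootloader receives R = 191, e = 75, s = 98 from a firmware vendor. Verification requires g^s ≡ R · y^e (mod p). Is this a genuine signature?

g^s mod p:
Squares mod 197: 177^1≡177, 177^2≡6, 177^4≡36, 177^8≡114, 177^16≡191, 177^32≡36, 177^64≡114
98 = 64 + 32 + 2, so 177^98 ≡ 114·36·6 ≡ 196 (mod 197)
R · y^e mod p:
Squares mod 197: 83^1≡83, 83^2≡191, 83^4≡36, 83^8≡114, 83^16≡191, 83^32≡36, 83^64≡114
75 = 64 + 8 + 2 + 1, so 83^75 ≡ 114·114·191·83 ≡ 33 (mod 197)
191·33 = 6303 ≡ 196 (mod 197)
196 ≡ 196 (mod 197); signature holds.

genuine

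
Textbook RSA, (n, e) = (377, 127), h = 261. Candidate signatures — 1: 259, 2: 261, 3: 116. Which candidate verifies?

2

Candidate 1: Squares mod 377: 259^1≡259, 259^2≡352, 259^4≡248, 259^8≡53, 259^16≡170, 259^32≡248, 259^64≡53; 127 = 64 + 32 + 16 + 8 + 4 + 2 + 1, so 259^127 ≡ 53·248·170·53·248·352·259 ≡ 350 (mod 377)
Candidate 2: Squares mod 377: 261^1≡261, 261^2≡261, 261^4≡261, 261^8≡261, 261^16≡261, 261^32≡261, 261^64≡261; 127 = 64 + 32 + 16 + 8 + 4 + 2 + 1, so 261^127 ≡ 261·261·261·261·261·261·261 ≡ 261 (mod 377)
  → matches h = 261
Candidate 3: Squares mod 377: 116^1≡116, 116^2≡261, 116^4≡261, 116^8≡261, 116^16≡261, 116^32≡261, 116^64≡261; 127 = 64 + 32 + 16 + 8 + 4 + 2 + 1, so 116^127 ≡ 261·261·261·261·261·261·116 ≡ 116 (mod 377)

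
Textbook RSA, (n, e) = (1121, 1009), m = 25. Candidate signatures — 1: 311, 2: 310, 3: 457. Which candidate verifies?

2

Candidate 1: Squares mod 1121: 311^1≡311, 311^2≡315, 311^4≡577, 311^8≡1113, 311^16≡64, 311^32≡733, 311^64≡330, 311^128≡163, 311^256≡786, 311^512≡125; 1009 = 512 + 256 + 128 + 64 + 32 + 16 + 1, so 311^1009 ≡ 125·786·163·330·733·64·311 ≡ 558 (mod 1121)
Candidate 2: Squares mod 1121: 310^1≡310, 310^2≡815, 310^4≡593, 310^8≡776, 310^16≡199, 310^32≡366, 310^64≡557, 310^128≡853, 310^256≡80, 310^512≡795; 1009 = 512 + 256 + 128 + 64 + 32 + 16 + 1, so 310^1009 ≡ 795·80·853·557·366·199·310 ≡ 25 (mod 1121)
  → matches m = 25
Candidate 3: Squares mod 1121: 457^1≡457, 457^2≡343, 457^4≡1065, 457^8≡894, 457^16≡1084, 457^32≡248, 457^64≡970, 457^128≡381, 457^256≡552, 457^512≡913; 1009 = 512 + 256 + 128 + 64 + 32 + 16 + 1, so 457^1009 ≡ 913·552·381·970·248·1084·457 ≡ 742 (mod 1121)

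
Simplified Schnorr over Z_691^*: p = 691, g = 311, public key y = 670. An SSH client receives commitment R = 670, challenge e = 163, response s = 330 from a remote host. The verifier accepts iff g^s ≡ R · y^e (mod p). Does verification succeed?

passes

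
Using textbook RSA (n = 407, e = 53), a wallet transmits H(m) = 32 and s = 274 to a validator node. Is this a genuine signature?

Squares mod 407: s^1≡274, s^2≡188, s^4≡342, s^8≡155, s^16≡12, s^32≡144
53 = 32 + 16 + 4 + 1, so s^53 ≡ 144·12·342·274 ≡ 32 (mod 407)
Since 32 equals the digest 32, verification succeeds.

genuine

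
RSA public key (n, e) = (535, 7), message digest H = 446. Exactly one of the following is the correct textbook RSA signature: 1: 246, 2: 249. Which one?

Candidate 1: Squares mod 535: 246^1≡246, 246^2≡61, 246^4≡511; 7 = 4 + 2 + 1, so 246^7 ≡ 511·61·246 ≡ 446 (mod 535)
  → matches H = 446
Candidate 2: Squares mod 535: 249^1≡249, 249^2≡476, 249^4≡271; 7 = 4 + 2 + 1, so 249^7 ≡ 271·476·249 ≡ 209 (mod 535)

1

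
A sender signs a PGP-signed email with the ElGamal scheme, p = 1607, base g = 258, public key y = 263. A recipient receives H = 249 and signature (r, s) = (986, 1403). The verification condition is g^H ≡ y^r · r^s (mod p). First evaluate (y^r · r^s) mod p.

803

263^2 = 69169 ≡ 68
263^4 ≡ 68^2 = 4624 ≡ 1410
263^8 ≡ 1410^2 = 1988100 ≡ 241
263^16 ≡ 241^2 = 58081 ≡ 229
263^32 ≡ 229^2 = 52441 ≡ 1017
263^64 ≡ 1017^2 = 1034289 ≡ 988
263^128 ≡ 988^2 = 976144 ≡ 695
263^256 ≡ 695^2 = 483025 ≡ 925
263^512 ≡ 925^2 = 855625 ≡ 701
986 = 512 + 256 + 128 + 64 + 16 + 8 + 2, so 263^986 ≡ 701·925·695·988·229·241·68 ≡ 1284 (mod 1607)
986^2 = 972196 ≡ 1568
986^4 ≡ 1568^2 = 2458624 ≡ 1521
986^8 ≡ 1521^2 = 2313441 ≡ 968
986^16 ≡ 968^2 = 937024 ≡ 143
986^32 ≡ 143^2 = 20449 ≡ 1165
986^64 ≡ 1165^2 = 1357225 ≡ 917
986^128 ≡ 917^2 = 840889 ≡ 428
986^256 ≡ 428^2 = 183184 ≡ 1593
986^512 ≡ 1593^2 = 2537649 ≡ 196
986^1024 ≡ 196^2 = 38416 ≡ 1455
1403 = 1024 + 256 + 64 + 32 + 16 + 8 + 2 + 1, so 986^1403 ≡ 1455·1593·917·1165·143·968·1568·986 ≡ 1306 (mod 1607)
y^r · r^s ≡ 1284·1306 = 1676904 ≡ 803 (mod 1607)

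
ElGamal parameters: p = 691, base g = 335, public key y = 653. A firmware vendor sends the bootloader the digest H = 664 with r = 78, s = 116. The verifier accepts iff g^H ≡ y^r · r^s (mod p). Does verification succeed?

Left side g^H mod p:
335^2 = 112225 ≡ 283
335^4 ≡ 283^2 = 80089 ≡ 624
335^8 ≡ 624^2 = 389376 ≡ 343
335^16 ≡ 343^2 = 117649 ≡ 179
335^32 ≡ 179^2 = 32041 ≡ 255
335^64 ≡ 255^2 = 65025 ≡ 71
335^128 ≡ 71^2 = 5041 ≡ 204
335^256 ≡ 204^2 = 41616 ≡ 156
335^512 ≡ 156^2 = 24336 ≡ 151
664 = 512 + 128 + 16 + 8, so 335^664 ≡ 151·204·179·343 ≡ 660 (mod 691)
Right side y^r · r^s mod p:
653^2 = 426409 ≡ 62
653^4 ≡ 62^2 = 3844 ≡ 389
653^8 ≡ 389^2 = 151321 ≡ 683
653^16 ≡ 683^2 = 466489 ≡ 64
653^32 ≡ 64^2 = 4096 ≡ 641
653^64 ≡ 641^2 = 410881 ≡ 427
78 = 64 + 8 + 4 + 2, so 653^78 ≡ 427·683·389·62 ≡ 151 (mod 691)
78^2 = 6084 ≡ 556
78^4 ≡ 556^2 = 309136 ≡ 259
78^8 ≡ 259^2 = 67081 ≡ 54
78^16 ≡ 54^2 = 2916 ≡ 152
78^32 ≡ 152^2 = 23104 ≡ 301
78^64 ≡ 301^2 = 90601 ≡ 80
116 = 64 + 32 + 16 + 4, so 78^116 ≡ 80·301·152·259 ≡ 613 (mod 691)
151·613 = 92563 ≡ 660 (mod 691)
660 ≡ 660 (mod 691), so the signature is genuine.

passes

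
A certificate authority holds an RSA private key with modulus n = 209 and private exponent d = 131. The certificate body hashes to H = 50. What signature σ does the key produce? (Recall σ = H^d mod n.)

160

H^2 ≡ 50^2 = 2500 ≡ 201
H^4 ≡ 201^2 = 40401 ≡ 64
H^8 ≡ 64^2 = 4096 ≡ 125
H^16 ≡ 125^2 = 15625 ≡ 159
H^32 ≡ 159^2 = 25281 ≡ 201
H^64 ≡ 201^2 = 40401 ≡ 64
H^128 ≡ 64^2 = 4096 ≡ 125
131 = 128 + 2 + 1, so H^131 ≡ 125·201·50 ≡ 160 (mod 209)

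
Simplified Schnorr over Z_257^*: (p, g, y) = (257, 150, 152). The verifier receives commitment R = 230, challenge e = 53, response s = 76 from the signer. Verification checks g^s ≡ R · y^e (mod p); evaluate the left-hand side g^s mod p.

162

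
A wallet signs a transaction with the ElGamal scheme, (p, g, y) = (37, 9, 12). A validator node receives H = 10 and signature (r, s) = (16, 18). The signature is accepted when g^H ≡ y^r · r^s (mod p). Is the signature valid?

Left side g^H mod p:
9^10 mod 37 = 9
Right side y^r · r^s mod p:
12^16 mod 37 = 9
16^18 mod 37 = 1
9·1 = 9 ≡ 9 (mod 37)
9 ≡ 9 (mod 37), so the signature is genuine.

valid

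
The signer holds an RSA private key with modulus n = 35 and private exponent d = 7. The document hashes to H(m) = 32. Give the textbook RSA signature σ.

(H(m))^2 ≡ 32^2 = 1024 ≡ 9
(H(m))^4 ≡ 9^2 = 81 ≡ 11
7 = 4 + 2 + 1, so (H(m))^7 ≡ 11·9·32 ≡ 18 (mod 35)

18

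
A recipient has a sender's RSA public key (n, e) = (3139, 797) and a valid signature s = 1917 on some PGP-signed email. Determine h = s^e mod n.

1837

s^2 ≡ 1917^2 = 3674889 ≡ 2259
s^4 ≡ 2259^2 = 5103081 ≡ 2206
s^8 ≡ 2206^2 = 4866436 ≡ 986
s^16 ≡ 986^2 = 972196 ≡ 2245
s^32 ≡ 2245^2 = 5040025 ≡ 1930
s^64 ≡ 1930^2 = 3724900 ≡ 2046
s^128 ≡ 2046^2 = 4186116 ≡ 1829
s^256 ≡ 1829^2 = 3345241 ≡ 2206
s^512 ≡ 2206^2 = 4866436 ≡ 986
797 = 512 + 256 + 16 + 8 + 4 + 1, so s^797 ≡ 986·2206·2245·986·2206·1917 ≡ 1837 (mod 3139)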